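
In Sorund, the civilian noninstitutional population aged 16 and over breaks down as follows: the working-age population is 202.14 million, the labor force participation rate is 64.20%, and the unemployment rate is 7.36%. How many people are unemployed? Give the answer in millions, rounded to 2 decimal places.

About 9.55 million are unemployed.

Labor force = 0.6420 × 202.14 = 129.77 million.
Unemployed = 0.0736 × 129.77 ≈ 9.55 million.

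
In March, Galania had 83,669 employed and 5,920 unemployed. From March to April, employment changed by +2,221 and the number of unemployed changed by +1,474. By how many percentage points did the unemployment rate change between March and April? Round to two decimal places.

March: labor force = 83,669 + 5,920 = 89,589; u = 5,920/89,589 = 6.61%.
April: labor force = 85,890 + 7,394 = 93,284; u = 7,394/93,284 = 7.93%.
Change = 7.93% − 6.61% = +1.32 pp.

The unemployment rate changed by +1.32 percentage points.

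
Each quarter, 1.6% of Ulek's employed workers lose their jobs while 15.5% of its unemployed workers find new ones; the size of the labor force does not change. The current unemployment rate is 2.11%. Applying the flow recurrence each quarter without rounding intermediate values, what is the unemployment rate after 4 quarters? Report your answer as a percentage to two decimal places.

With a fixed labor force, u_{t+1} = u_t + s·(1−u_t) − f·u_t = u_t·(1−s−f) + s.
Here 1−s−f = 0.829 and s = 0.016.
u_1 = 0.021100 × 0.829 + 0.016 = 0.033492.
u_2 = 0.033492 × 0.829 + 0.016 = 0.043765.
u_3 = 0.043765 × 0.829 + 0.016 = 0.052281.
u_4 = 0.052281 × 0.829 + 0.016 = 0.059341.

Unemployment rate after four quarters ≈ 5.93%.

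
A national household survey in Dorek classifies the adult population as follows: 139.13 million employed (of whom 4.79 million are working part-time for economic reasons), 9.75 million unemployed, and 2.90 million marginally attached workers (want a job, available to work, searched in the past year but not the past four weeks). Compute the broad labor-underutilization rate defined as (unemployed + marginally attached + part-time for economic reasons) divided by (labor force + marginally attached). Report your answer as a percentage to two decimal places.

Broad underutilization rate ≈ 11.49%.

Labor force = 139.13 + 9.75 = 148.88 million.
Numerator = 9.75 + 2.90 + 4.79 = 17.44 million.
Denominator = 148.88 + 2.90 = 151.78 million.
Broad rate = 17.44 / 151.78 = 11.49%.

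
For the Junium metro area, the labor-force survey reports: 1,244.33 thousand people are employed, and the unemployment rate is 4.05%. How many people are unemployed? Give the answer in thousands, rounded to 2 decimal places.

About 52.52 thousand are unemployed.

Let U be the number unemployed. The labor force is E + U, and U/(E+U) = 0.0405.
So U = 0.0405 × 1,244.33 / (1 − 0.0405) = 50.3954 / 0.9595 ≈ 52.52 thousand.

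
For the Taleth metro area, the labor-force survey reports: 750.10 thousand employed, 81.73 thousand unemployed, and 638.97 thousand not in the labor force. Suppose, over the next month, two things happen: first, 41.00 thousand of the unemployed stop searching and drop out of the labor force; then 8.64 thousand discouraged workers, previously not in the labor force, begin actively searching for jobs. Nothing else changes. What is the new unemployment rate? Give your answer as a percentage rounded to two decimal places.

Initially, labor force = 750.10 + 81.73 = 831.83 thousand, so u = 81.73/831.83 = 9.83%.
After the first change, unemployed and labor force both fall by 41.00 → E = 750.10, U = 40.73, labor force = 790.83 thousand.
After the second change, unemployed and labor force both rise by 8.64 → E = 750.10, U = 49.37, labor force = 799.47 thousand.
New unemployment rate = 49.37 / 799.47 = 6.18%.

New unemployment rate ≈ 6.18%.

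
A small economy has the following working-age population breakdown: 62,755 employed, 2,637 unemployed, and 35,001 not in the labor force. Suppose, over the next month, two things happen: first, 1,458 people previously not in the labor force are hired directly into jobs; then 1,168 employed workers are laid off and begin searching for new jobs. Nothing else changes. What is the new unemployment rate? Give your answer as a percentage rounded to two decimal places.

Initially, labor force = 62,755 + 2,637 = 65,392, so u = 2,637/65,392 = 4.03%.
After the first change, employed and labor force both rise by 1,458; unemployed unchanged → E = 64,213, U = 2,637, labor force = 66,850.
After the second change, employed falls and unemployed rises by 1,168; labor force unchanged → E = 63,045, U = 3,805, labor force = 66,850.
New unemployment rate = 3,805 / 66,850 = 5.69%.

New unemployment rate ≈ 5.69%.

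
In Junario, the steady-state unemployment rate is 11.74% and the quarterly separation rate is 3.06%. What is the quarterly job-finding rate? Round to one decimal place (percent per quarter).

Job-finding rate ≈ 23.0% per quarter.

From u* = s/(s+f): f = s·(1−u)/u.
f = 3.06 × (1 − 0.1174) / 0.1174 = 2.7008 / 0.1174 ≈ 23.0% per quarter.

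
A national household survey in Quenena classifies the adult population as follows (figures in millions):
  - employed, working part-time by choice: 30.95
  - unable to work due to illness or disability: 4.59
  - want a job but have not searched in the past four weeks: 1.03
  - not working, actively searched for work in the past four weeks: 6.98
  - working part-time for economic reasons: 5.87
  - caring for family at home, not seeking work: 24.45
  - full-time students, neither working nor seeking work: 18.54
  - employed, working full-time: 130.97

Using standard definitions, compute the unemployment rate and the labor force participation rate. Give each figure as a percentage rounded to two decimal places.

Unemployment rate ≈ 3.99%; labor force participation rate ≈ 78.24%.

Employed = 30.95 + 5.87 + 130.97 = 167.79 million (anyone who worked, including part-time for economic reasons, counts as employed).
Unemployed = 6.98 million.
Labor force = 167.79 + 6.98 = 174.77 million.
Not in labor force = 4.59 + 1.03 + 24.45 + 18.54 = 48.61 million (those not working and not actively searching are outside the labor force — including those who want a job but have given up searching).
Civilian working-age population = 174.77 + 48.61 = 223.38 million.
Unemployment rate = 6.98 / 174.77 = 3.99%.
Labor force participation rate = 174.77 / 223.38 = 78.24%.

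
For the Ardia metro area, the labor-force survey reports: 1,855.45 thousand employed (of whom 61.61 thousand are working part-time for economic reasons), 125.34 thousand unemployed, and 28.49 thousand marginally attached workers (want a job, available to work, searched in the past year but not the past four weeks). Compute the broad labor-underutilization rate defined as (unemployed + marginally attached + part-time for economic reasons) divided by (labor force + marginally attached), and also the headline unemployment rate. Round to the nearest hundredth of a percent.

Broad underutilization rate ≈ 10.72%; headline unemployment rate ≈ 6.33%.

Labor force = 1,855.45 + 125.34 = 1,980.79 thousand.
Numerator = 125.34 + 28.49 + 61.61 = 215.44 thousand.
Denominator = 1,980.79 + 28.49 = 2,009.28 thousand.
Broad rate = 215.44 / 2,009.28 = 10.72%.
Headline unemployment rate = 125.34 / 1,980.79 = 6.33%.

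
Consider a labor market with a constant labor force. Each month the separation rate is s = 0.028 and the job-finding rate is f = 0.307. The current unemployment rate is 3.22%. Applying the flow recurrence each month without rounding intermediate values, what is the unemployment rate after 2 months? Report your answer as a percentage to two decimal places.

Unemployment rate after two months ≈ 6.09%.

With a fixed labor force, u_{t+1} = u_t + s·(1−u_t) − f·u_t = u_t·(1−s−f) + s.
Here 1−s−f = 0.665 and s = 0.028.
u_1 = 0.032200 × 0.665 + 0.028 = 0.049413.
u_2 = 0.049413 × 0.665 + 0.028 = 0.060860.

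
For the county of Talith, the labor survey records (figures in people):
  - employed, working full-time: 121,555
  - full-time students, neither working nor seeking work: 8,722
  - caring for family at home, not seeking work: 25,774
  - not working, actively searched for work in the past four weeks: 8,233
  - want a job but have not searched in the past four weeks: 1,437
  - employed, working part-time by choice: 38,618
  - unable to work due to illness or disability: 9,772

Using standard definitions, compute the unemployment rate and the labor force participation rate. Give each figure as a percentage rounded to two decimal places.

Unemployment rate ≈ 4.89%; labor force participation rate ≈ 78.65%.

Employed = 121,555 + 38,618 = 160,173.
Unemployed = 8,233.
Labor force = 160,173 + 8,233 = 168,406.
Not in labor force = 8,722 + 25,774 + 1,437 + 9,772 = 45,705 (those not working and not actively searching are outside the labor force — including those who want a job but have given up searching).
Civilian working-age population = 168,406 + 45,705 = 214,111.
Unemployment rate = 8,233 / 168,406 = 4.89%.
Labor force participation rate = 168,406 / 214,111 = 78.65%.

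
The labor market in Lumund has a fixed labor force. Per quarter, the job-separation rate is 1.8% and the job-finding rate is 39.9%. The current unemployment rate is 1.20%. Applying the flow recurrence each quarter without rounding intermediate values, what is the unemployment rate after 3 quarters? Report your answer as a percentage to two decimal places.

With a fixed labor force, u_{t+1} = u_t + s·(1−u_t) − f·u_t = u_t·(1−s−f) + s.
Here 1−s−f = 0.583 and s = 0.018.
u_1 = 0.012000 × 0.583 + 0.018 = 0.024996.
u_2 = 0.024996 × 0.583 + 0.018 = 0.032573.
u_3 = 0.032573 × 0.583 + 0.018 = 0.036990.

Unemployment rate after three quarters ≈ 3.70%.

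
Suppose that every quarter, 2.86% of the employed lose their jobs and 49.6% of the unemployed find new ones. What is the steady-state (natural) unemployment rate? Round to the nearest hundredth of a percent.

At steady state the flows balance: s·E = f·U, so U/(E+U) = s/(s+f).
u* = 2.86 / (2.86 + 49.6) = 2.86 / 52.46 = 5.45%.

Steady-state unemployment rate ≈ 5.45%.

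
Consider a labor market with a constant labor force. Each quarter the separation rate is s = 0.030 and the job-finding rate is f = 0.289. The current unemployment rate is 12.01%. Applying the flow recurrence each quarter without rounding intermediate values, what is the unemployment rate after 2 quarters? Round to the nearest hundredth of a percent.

Unemployment rate after two quarters ≈ 10.61%.

With a fixed labor force, u_{t+1} = u_t + s·(1−u_t) − f·u_t = u_t·(1−s−f) + s.
Here 1−s−f = 0.681 and s = 0.030.
u_1 = 0.120100 × 0.681 + 0.030 = 0.111788.
u_2 = 0.111788 × 0.681 + 0.030 = 0.106128.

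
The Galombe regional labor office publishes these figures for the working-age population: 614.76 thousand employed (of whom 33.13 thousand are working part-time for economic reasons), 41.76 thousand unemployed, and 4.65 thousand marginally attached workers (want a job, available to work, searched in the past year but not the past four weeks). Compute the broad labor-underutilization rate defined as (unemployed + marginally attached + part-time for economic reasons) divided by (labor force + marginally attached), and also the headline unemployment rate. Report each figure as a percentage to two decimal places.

Broad underutilization rate ≈ 12.03%; headline unemployment rate ≈ 6.36%.

Labor force = 614.76 + 41.76 = 656.52 thousand.
Numerator = 41.76 + 4.65 + 33.13 = 79.54 thousand.
Denominator = 656.52 + 4.65 = 661.17 thousand.
Broad rate = 79.54 / 661.17 = 12.03%.
Headline unemployment rate = 41.76 / 656.52 = 6.36%.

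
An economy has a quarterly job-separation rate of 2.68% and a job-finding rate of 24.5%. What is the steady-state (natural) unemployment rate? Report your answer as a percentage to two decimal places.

Steady-state unemployment rate ≈ 9.86%.

At steady state the flows balance: s·E = f·U, so U/(E+U) = s/(s+f).
u* = 2.68 / (2.68 + 24.5) = 2.68 / 27.18 = 9.86%.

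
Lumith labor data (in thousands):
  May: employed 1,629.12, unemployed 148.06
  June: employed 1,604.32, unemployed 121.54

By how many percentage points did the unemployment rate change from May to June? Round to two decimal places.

The unemployment rate changed by −1.29 percentage points.

May: labor force = 1,629.12 + 148.06 = 1,777.18; u = 148.06/1,777.18 = 8.33%.
June: labor force = 1,604.32 + 121.54 = 1,725.86; u = 121.54/1,725.86 = 7.04%.
Change = 7.04% − 8.33% = −1.29 pp.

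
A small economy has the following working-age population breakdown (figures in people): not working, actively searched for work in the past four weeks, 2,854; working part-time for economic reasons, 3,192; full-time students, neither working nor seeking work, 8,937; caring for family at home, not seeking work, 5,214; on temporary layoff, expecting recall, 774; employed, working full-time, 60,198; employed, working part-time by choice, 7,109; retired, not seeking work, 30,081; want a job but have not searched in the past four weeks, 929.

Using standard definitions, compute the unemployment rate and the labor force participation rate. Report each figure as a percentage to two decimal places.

Unemployment rate ≈ 4.89%; labor force participation rate ≈ 62.14%.

Employed = 3,192 + 60,198 + 7,109 = 70,499 (anyone who worked, including part-time for economic reasons, counts as employed).
Unemployed = 2,854 + 774 = 3,628 (jobless and actively searching, or on temporary layoff).
Labor force = 70,499 + 3,628 = 74,127.
Not in labor force = 8,937 + 5,214 + 30,081 + 929 = 45,161 (those not working and not actively searching are outside the labor force — including those who want a job but have given up searching).
Civilian working-age population = 74,127 + 45,161 = 119,288.
Unemployment rate = 3,628 / 74,127 = 4.89%.
Labor force participation rate = 74,127 / 119,288 = 62.14%.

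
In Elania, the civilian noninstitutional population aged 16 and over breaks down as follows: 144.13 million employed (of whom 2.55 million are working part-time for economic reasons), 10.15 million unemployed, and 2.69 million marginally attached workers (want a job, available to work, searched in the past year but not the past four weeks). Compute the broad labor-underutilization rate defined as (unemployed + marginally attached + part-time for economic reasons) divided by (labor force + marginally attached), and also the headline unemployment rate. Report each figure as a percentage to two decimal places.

Labor force = 144.13 + 10.15 = 154.28 million.
Numerator = 10.15 + 2.69 + 2.55 = 15.39 million.
Denominator = 154.28 + 2.69 = 156.97 million.
Broad rate = 15.39 / 156.97 = 9.80%.
Headline unemployment rate = 10.15 / 154.28 = 6.58%.

Broad underutilization rate ≈ 9.80%; headline unemployment rate ≈ 6.58%.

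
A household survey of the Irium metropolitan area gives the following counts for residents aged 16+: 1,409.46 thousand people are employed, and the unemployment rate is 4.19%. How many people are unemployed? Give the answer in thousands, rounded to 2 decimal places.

Let U be the number unemployed. The labor force is E + U, and U/(E+U) = 0.0419.
So U = 0.0419 × 1,409.46 / (1 − 0.0419) = 59.0564 / 0.9581 ≈ 61.64 thousand.

About 61.64 thousand are unemployed.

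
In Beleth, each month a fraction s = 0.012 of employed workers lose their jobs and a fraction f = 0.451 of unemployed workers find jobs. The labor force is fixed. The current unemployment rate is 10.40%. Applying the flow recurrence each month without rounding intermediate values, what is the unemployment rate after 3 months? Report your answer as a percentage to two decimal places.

With a fixed labor force, u_{t+1} = u_t + s·(1−u_t) − f·u_t = u_t·(1−s−f) + s.
Here 1−s−f = 0.537 and s = 0.012.
u_1 = 0.104000 × 0.537 + 0.012 = 0.067848.
u_2 = 0.067848 × 0.537 + 0.012 = 0.048434.
u_3 = 0.048434 × 0.537 + 0.012 = 0.038009.

Unemployment rate after three months ≈ 3.80%.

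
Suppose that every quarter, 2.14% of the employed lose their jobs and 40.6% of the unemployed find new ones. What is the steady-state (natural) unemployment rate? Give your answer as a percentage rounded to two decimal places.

At steady state the flows balance: s·E = f·U, so U/(E+U) = s/(s+f).
u* = 2.14 / (2.14 + 40.6) = 2.14 / 42.74 = 5.01%.

Steady-state unemployment rate ≈ 5.01%.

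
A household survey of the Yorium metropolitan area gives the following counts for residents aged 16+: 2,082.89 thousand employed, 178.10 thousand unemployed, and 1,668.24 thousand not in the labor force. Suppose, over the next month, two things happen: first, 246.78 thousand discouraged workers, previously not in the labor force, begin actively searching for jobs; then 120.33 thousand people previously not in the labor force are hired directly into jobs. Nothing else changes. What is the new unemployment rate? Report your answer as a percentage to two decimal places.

New unemployment rate ≈ 16.17%.

Initially, labor force = 2,082.89 + 178.10 = 2,260.99 thousand, so u = 178.10/2,260.99 = 7.88%.
After the first change, unemployed and labor force both rise by 246.78 → E = 2,082.89, U = 424.88, labor force = 2,507.77 thousand.
After the second change, employed and labor force both rise by 120.33; unemployed unchanged → E = 2,203.22, U = 424.88, labor force = 2,628.10 thousand.
New unemployment rate = 424.88 / 2,628.10 = 16.17%.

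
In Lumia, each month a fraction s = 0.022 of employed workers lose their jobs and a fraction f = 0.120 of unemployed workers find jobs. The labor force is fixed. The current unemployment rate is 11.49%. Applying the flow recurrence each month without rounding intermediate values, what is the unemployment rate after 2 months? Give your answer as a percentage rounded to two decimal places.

Unemployment rate after two months ≈ 12.55%.

With a fixed labor force, u_{t+1} = u_t + s·(1−u_t) − f·u_t = u_t·(1−s−f) + s.
Here 1−s−f = 0.858 and s = 0.022.
u_1 = 0.114900 × 0.858 + 0.022 = 0.120584.
u_2 = 0.120584 × 0.858 + 0.022 = 0.125461.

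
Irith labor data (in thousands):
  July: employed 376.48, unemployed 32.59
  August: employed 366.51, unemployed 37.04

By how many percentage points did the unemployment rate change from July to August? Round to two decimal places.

July: labor force = 376.48 + 32.59 = 409.07; u = 32.59/409.07 = 7.97%.
August: labor force = 366.51 + 37.04 = 403.55; u = 37.04/403.55 = 9.18%.
Change = 9.18% − 7.97% = +1.21 pp.

The unemployment rate changed by +1.21 percentage points.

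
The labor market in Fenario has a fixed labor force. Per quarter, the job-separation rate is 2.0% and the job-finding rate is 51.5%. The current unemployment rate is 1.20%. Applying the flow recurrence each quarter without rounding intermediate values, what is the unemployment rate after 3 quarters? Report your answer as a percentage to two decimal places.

With a fixed labor force, u_{t+1} = u_t + s·(1−u_t) − f·u_t = u_t·(1−s−f) + s.
Here 1−s−f = 0.465 and s = 0.020.
u_1 = 0.012000 × 0.465 + 0.020 = 0.025580.
u_2 = 0.025580 × 0.465 + 0.020 = 0.031895.
u_3 = 0.031895 × 0.465 + 0.020 = 0.034831.

Unemployment rate after three quarters ≈ 3.48%.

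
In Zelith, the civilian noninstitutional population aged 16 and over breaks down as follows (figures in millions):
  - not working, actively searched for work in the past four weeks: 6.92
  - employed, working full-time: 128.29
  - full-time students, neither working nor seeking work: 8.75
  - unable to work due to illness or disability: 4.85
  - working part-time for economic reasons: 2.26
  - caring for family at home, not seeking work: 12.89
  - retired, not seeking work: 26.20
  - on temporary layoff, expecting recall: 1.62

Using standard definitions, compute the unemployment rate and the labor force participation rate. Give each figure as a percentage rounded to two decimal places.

Employed = 128.29 + 2.26 = 130.55 million (anyone who worked, including part-time for economic reasons, counts as employed).
Unemployed = 6.92 + 1.62 = 8.54 million (jobless and actively searching, or on temporary layoff).
Labor force = 130.55 + 8.54 = 139.09 million.
Not in labor force = 8.75 + 4.85 + 12.89 + 26.20 = 52.69 million (those not working and not actively searching are outside the labor force).
Civilian working-age population = 139.09 + 52.69 = 191.78 million.
Unemployment rate = 8.54 / 139.09 = 6.14%.
Labor force participation rate = 139.09 / 191.78 = 72.53%.

Unemployment rate ≈ 6.14%; labor force participation rate ≈ 72.53%.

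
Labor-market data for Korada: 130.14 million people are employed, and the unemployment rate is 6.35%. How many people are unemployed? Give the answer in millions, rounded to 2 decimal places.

About 8.82 million are unemployed.

Let U be the number unemployed. The labor force is E + U, and U/(E+U) = 0.0635.
So U = 0.0635 × 130.14 / (1 − 0.0635) = 8.2639 / 0.9365 ≈ 8.82 million.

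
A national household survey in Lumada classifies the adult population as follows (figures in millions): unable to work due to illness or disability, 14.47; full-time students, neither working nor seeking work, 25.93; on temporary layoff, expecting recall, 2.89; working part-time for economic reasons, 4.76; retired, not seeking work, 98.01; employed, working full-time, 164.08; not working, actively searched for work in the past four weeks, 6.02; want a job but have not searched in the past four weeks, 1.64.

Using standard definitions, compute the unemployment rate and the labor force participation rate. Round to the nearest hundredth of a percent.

Employed = 4.76 + 164.08 = 168.84 million (anyone who worked, including part-time for economic reasons, counts as employed).
Unemployed = 2.89 + 6.02 = 8.91 million (jobless and actively searching, or on temporary layoff).
Labor force = 168.84 + 8.91 = 177.75 million.
Not in labor force = 14.47 + 25.93 + 98.01 + 1.64 = 140.05 million (those not working and not actively searching are outside the labor force — including those who want a job but have given up searching).
Civilian working-age population = 177.75 + 140.05 = 317.80 million.
Unemployment rate = 8.91 / 177.75 = 5.01%.
Labor force participation rate = 177.75 / 317.80 = 55.93%.

Unemployment rate ≈ 5.01%; labor force participation rate ≈ 55.93%.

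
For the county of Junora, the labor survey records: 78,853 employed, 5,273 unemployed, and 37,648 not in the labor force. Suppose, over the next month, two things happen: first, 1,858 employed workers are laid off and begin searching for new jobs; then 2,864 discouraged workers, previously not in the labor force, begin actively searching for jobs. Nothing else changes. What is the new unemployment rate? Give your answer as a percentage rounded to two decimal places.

Initially, labor force = 78,853 + 5,273 = 84,126, so u = 5,273/84,126 = 6.27%.
After the first change, employed falls and unemployed rises by 1,858; labor force unchanged → E = 76,995, U = 7,131, labor force = 84,126.
After the second change, unemployed and labor force both rise by 2,864 → E = 76,995, U = 9,995, labor force = 86,990.
New unemployment rate = 9,995 / 86,990 = 11.49%.

New unemployment rate ≈ 11.49%.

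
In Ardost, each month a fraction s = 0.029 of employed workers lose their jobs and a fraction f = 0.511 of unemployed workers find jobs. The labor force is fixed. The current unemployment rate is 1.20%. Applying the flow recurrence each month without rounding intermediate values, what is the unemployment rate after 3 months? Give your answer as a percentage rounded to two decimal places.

With a fixed labor force, u_{t+1} = u_t + s·(1−u_t) − f·u_t = u_t·(1−s−f) + s.
Here 1−s−f = 0.460 and s = 0.029.
u_1 = 0.012000 × 0.460 + 0.029 = 0.034520.
u_2 = 0.034520 × 0.460 + 0.029 = 0.044879.
u_3 = 0.044879 × 0.460 + 0.029 = 0.049644.

Unemployment rate after three months ≈ 4.96%.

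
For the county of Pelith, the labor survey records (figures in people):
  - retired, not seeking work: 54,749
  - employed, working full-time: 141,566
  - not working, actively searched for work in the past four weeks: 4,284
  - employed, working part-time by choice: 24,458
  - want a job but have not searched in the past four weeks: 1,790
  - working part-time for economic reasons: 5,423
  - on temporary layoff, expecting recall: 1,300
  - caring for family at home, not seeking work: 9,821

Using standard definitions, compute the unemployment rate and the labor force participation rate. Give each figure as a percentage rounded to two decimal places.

Unemployment rate ≈ 3.15%; labor force participation rate ≈ 72.74%.

Employed = 141,566 + 24,458 + 5,423 = 171,447 (anyone who worked, including part-time for economic reasons, counts as employed).
Unemployed = 4,284 + 1,300 = 5,584 (jobless and actively searching, or on temporary layoff).
Labor force = 171,447 + 5,584 = 177,031.
Not in labor force = 54,749 + 1,790 + 9,821 = 66,360 (those not working and not actively searching are outside the labor force — including those who want a job but have given up searching).
Civilian working-age population = 177,031 + 66,360 = 243,391.
Unemployment rate = 5,584 / 177,031 = 3.15%.
Labor force participation rate = 177,031 / 243,391 = 72.74%.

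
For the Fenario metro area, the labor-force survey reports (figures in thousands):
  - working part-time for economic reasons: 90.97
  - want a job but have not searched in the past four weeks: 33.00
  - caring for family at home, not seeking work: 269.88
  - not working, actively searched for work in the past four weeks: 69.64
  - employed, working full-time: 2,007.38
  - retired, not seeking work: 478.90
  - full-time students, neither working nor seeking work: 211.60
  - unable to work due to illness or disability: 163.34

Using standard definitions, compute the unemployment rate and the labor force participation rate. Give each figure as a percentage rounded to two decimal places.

Employed = 90.97 + 2,007.38 = 2,098.35 thousand (anyone who worked, including part-time for economic reasons, counts as employed).
Unemployed = 69.64 thousand.
Labor force = 2,098.35 + 69.64 = 2,167.99 thousand.
Not in labor force = 33.00 + 269.88 + 478.90 + 211.60 + 163.34 = 1,156.72 thousand (those not working and not actively searching are outside the labor force — including those who want a job but have given up searching).
Civilian working-age population = 2,167.99 + 1,156.72 = 3,324.71 thousand.
Unemployment rate = 69.64 / 2,167.99 = 3.21%.
Labor force participation rate = 2,167.99 / 3,324.71 = 65.21%.

Unemployment rate ≈ 3.21%; labor force participation rate ≈ 65.21%.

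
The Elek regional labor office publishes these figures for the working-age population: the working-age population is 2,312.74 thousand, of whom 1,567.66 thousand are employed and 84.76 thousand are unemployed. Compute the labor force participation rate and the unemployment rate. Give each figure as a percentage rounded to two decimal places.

Labor force = employed + unemployed = 1,567.66 + 84.76 = 1,652.42 thousand.
Unemployment rate = 84.76 / 1,652.42 = 5.13%.
Labor force participation rate = 1,652.42 / 2,312.74 = 71.45%.

Labor force participation rate ≈ 71.45%; unemployment rate ≈ 5.13%.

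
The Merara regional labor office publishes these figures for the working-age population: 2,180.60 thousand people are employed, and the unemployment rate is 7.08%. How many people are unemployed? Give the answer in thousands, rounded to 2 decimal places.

About 166.15 thousand are unemployed.

Let U be the number unemployed. The labor force is E + U, and U/(E+U) = 0.0708.
So U = 0.0708 × 2,180.60 / (1 − 0.0708) = 154.3865 / 0.9292 ≈ 166.15 thousand.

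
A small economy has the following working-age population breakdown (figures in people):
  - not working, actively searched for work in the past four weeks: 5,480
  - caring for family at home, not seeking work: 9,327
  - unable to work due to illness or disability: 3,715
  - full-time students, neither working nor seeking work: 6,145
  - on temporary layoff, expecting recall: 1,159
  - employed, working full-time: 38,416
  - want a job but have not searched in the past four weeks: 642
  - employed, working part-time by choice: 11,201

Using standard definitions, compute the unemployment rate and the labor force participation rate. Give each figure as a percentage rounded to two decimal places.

Unemployment rate ≈ 11.80%; labor force participation rate ≈ 73.94%.

Employed = 38,416 + 11,201 = 49,617.
Unemployed = 5,480 + 1,159 = 6,639 (jobless and actively searching, or on temporary layoff).
Labor force = 49,617 + 6,639 = 56,256.
Not in labor force = 9,327 + 3,715 + 6,145 + 642 = 19,829 (those not working and not actively searching are outside the labor force — including those who want a job but have given up searching).
Civilian working-age population = 56,256 + 19,829 = 76,085.
Unemployment rate = 6,639 / 56,256 = 11.80%.
Labor force participation rate = 56,256 / 76,085 = 73.94%.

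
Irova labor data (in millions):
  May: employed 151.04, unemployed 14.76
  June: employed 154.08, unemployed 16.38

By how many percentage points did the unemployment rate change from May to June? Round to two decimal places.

May: labor force = 151.04 + 14.76 = 165.80; u = 14.76/165.80 = 8.90%.
June: labor force = 154.08 + 16.38 = 170.46; u = 16.38/170.46 = 9.61%.
Change = 9.61% − 8.90% = +0.71 pp.

The unemployment rate changed by +0.71 percentage points.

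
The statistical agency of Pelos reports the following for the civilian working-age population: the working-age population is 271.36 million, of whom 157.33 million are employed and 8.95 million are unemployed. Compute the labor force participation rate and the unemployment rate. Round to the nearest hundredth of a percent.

Labor force = employed + unemployed = 157.33 + 8.95 = 166.28 million.
Unemployment rate = 8.95 / 166.28 = 5.38%.
Labor force participation rate = 166.28 / 271.36 = 61.28%.

Labor force participation rate ≈ 61.28%; unemployment rate ≈ 5.38%.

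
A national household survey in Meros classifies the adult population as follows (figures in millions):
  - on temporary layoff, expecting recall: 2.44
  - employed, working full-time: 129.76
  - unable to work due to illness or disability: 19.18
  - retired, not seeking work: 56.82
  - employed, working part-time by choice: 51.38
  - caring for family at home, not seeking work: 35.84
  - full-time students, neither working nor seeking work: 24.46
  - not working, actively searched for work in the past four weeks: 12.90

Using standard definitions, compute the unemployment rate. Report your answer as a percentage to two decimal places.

Employed = 129.76 + 51.38 = 181.14 million.
Unemployed = 2.44 + 12.90 = 15.34 million (jobless and actively searching, or on temporary layoff).
Labor force = 181.14 + 15.34 = 196.48 million.
Unemployment rate = 15.34 / 196.48 = 7.81%.

Unemployment rate ≈ 7.81%.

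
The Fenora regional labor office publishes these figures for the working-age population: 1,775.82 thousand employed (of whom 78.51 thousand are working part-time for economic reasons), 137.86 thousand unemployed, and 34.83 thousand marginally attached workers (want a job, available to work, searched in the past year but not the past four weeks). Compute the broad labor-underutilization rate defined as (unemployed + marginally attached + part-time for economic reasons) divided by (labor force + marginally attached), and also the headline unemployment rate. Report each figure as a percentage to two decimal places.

Labor force = 1,775.82 + 137.86 = 1,913.68 thousand.
Numerator = 137.86 + 34.83 + 78.51 = 251.20 thousand.
Denominator = 1,913.68 + 34.83 = 1,948.51 thousand.
Broad rate = 251.20 / 1,948.51 = 12.89%.
Headline unemployment rate = 137.86 / 1,913.68 = 7.20%.

Broad underutilization rate ≈ 12.89%; headline unemployment rate ≈ 7.20%.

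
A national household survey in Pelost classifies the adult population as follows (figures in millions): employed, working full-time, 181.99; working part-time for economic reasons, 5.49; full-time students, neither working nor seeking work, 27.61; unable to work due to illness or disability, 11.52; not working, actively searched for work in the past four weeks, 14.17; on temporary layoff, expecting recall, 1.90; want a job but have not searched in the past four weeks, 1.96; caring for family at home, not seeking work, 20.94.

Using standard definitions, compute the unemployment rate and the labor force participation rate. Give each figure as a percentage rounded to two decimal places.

Employed = 181.99 + 5.49 = 187.48 million (anyone who worked, including part-time for economic reasons, counts as employed).
Unemployed = 14.17 + 1.90 = 16.07 million (jobless and actively searching, or on temporary layoff).
Labor force = 187.48 + 16.07 = 203.55 million.
Not in labor force = 27.61 + 11.52 + 1.96 + 20.94 = 62.03 million (those not working and not actively searching are outside the labor force — including those who want a job but have given up searching).
Civilian working-age population = 203.55 + 62.03 = 265.58 million.
Unemployment rate = 16.07 / 203.55 = 7.89%.
Labor force participation rate = 203.55 / 265.58 = 76.64%.

Unemployment rate ≈ 7.89%; labor force participation rate ≈ 76.64%.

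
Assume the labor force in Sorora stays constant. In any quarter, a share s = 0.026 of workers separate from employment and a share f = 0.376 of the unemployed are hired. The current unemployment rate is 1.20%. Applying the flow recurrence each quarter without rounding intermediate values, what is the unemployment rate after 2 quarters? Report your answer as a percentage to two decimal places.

Unemployment rate after two quarters ≈ 4.58%.

With a fixed labor force, u_{t+1} = u_t + s·(1−u_t) − f·u_t = u_t·(1−s−f) + s.
Here 1−s−f = 0.598 and s = 0.026.
u_1 = 0.012000 × 0.598 + 0.026 = 0.033176.
u_2 = 0.033176 × 0.598 + 0.026 = 0.045839.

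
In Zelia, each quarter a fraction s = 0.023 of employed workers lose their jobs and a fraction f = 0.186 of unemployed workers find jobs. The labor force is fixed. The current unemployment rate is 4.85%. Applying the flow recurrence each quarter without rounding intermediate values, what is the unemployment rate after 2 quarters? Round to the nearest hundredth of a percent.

Unemployment rate after two quarters ≈ 7.15%.

With a fixed labor force, u_{t+1} = u_t + s·(1−u_t) − f·u_t = u_t·(1−s−f) + s.
Here 1−s−f = 0.791 and s = 0.023.
u_1 = 0.048500 × 0.791 + 0.023 = 0.061364.
u_2 = 0.061364 × 0.791 + 0.023 = 0.071539.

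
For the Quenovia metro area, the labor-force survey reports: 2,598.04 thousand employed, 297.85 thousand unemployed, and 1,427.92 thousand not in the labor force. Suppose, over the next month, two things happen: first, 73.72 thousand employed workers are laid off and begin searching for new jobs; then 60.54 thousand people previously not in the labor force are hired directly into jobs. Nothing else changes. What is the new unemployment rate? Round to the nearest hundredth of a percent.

Initially, labor force = 2,598.04 + 297.85 = 2,895.89 thousand, so u = 297.85/2,895.89 = 10.29%.
After the first change, employed falls and unemployed rises by 73.72; labor force unchanged → E = 2,524.32, U = 371.57, labor force = 2,895.89 thousand.
After the second change, employed and labor force both rise by 60.54; unemployed unchanged → E = 2,584.86, U = 371.57, labor force = 2,956.43 thousand.
New unemployment rate = 371.57 / 2,956.43 = 12.57%.

New unemployment rate ≈ 12.57%.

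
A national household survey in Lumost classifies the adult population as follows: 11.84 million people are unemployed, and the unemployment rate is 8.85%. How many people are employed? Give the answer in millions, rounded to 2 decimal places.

About 121.95 million are employed.

Labor force = U / u = 11.84 / 0.0885 ≈ 133.79 million.
Employed = labor force − unemployed = 133.79 − 11.84 = 121.95 million.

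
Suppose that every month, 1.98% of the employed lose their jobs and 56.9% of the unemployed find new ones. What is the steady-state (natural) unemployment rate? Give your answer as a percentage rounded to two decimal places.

At steady state the flows balance: s·E = f·U, so U/(E+U) = s/(s+f).
u* = 1.98 / (1.98 + 56.9) = 1.98 / 58.88 = 3.36%.

Steady-state unemployment rate ≈ 3.36%.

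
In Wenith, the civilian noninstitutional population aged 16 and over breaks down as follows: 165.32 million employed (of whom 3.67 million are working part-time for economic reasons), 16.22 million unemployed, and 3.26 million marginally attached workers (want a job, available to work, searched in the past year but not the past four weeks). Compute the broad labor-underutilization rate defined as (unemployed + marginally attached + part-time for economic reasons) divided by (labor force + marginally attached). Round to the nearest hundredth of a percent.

Broad underutilization rate ≈ 12.53%.

Labor force = 165.32 + 16.22 = 181.54 million.
Numerator = 16.22 + 3.26 + 3.67 = 23.15 million.
Denominator = 181.54 + 3.26 = 184.80 million.
Broad rate = 23.15 / 184.80 = 12.53%.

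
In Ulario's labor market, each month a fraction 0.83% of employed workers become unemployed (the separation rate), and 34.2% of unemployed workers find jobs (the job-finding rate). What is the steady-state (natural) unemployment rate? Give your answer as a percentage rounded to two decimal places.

At steady state the flows balance: s·E = f·U, so U/(E+U) = s/(s+f).
u* = 0.83 / (0.83 + 34.2) = 0.83 / 35.03 = 2.37%.

Steady-state unemployment rate ≈ 2.37%.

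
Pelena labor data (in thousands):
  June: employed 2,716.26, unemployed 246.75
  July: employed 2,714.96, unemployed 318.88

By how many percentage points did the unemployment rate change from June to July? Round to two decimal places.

June: labor force = 2,716.26 + 246.75 = 2,963.01; u = 246.75/2,963.01 = 8.33%.
July: labor force = 2,714.96 + 318.88 = 3,033.84; u = 318.88/3,033.84 = 10.51%.
Change = 10.51% − 8.33% = +2.18 pp.

The unemployment rate changed by +2.18 percentage points.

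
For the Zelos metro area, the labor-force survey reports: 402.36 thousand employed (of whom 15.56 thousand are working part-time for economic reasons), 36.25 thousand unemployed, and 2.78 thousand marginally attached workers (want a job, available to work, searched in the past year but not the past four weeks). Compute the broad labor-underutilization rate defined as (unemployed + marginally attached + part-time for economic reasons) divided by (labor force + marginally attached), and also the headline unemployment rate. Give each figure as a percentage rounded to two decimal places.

Labor force = 402.36 + 36.25 = 438.61 thousand.
Numerator = 36.25 + 2.78 + 15.56 = 54.59 thousand.
Denominator = 438.61 + 2.78 = 441.39 thousand.
Broad rate = 54.59 / 441.39 = 12.37%.
Headline unemployment rate = 36.25 / 438.61 = 8.26%.

Broad underutilization rate ≈ 12.37%; headline unemployment rate ≈ 8.26%.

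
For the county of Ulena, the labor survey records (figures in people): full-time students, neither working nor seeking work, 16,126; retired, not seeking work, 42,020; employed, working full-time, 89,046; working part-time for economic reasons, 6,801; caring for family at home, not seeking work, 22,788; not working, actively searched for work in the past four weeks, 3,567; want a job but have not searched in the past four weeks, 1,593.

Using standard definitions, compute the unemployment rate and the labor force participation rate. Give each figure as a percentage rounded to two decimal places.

Unemployment rate ≈ 3.59%; labor force participation rate ≈ 54.64%.

Employed = 89,046 + 6,801 = 95,847 (anyone who worked, including part-time for economic reasons, counts as employed).
Unemployed = 3,567.
Labor force = 95,847 + 3,567 = 99,414.
Not in labor force = 16,126 + 42,020 + 22,788 + 1,593 = 82,527 (those not working and not actively searching are outside the labor force — including those who want a job but have given up searching).
Civilian working-age population = 99,414 + 82,527 = 181,941.
Unemployment rate = 3,567 / 99,414 = 3.59%.
Labor force participation rate = 99,414 / 181,941 = 54.64%.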